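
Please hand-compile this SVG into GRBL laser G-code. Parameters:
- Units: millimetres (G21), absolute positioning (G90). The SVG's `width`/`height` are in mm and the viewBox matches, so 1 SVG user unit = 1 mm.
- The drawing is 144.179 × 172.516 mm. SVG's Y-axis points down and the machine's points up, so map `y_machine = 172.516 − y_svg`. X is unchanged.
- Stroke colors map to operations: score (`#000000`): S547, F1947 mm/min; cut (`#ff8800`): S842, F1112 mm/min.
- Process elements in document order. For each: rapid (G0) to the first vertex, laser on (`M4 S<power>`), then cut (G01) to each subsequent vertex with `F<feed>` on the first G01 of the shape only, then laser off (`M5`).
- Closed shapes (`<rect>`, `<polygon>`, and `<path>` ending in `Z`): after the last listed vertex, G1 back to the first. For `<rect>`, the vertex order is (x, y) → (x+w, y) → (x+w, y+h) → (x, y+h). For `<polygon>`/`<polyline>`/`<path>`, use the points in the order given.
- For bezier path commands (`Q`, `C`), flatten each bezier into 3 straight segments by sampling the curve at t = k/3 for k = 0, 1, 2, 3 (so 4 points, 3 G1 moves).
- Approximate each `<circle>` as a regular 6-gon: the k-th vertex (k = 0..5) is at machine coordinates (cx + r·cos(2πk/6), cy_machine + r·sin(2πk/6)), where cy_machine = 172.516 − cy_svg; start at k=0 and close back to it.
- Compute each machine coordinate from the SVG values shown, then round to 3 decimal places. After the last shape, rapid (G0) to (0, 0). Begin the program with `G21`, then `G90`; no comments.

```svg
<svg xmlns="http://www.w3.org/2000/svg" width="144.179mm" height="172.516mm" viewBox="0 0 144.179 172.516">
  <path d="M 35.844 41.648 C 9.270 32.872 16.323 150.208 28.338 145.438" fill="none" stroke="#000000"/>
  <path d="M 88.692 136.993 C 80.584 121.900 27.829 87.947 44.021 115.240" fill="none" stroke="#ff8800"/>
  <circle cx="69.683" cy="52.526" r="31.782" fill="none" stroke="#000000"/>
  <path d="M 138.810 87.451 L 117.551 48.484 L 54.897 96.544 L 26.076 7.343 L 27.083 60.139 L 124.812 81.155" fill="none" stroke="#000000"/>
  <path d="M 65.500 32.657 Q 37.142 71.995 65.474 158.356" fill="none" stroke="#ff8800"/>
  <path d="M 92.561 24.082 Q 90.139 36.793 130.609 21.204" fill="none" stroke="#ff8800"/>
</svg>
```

viewBox `0 0 144.179 172.516` with mm width/height → 1 unit = 1 mm. Flip: y_m = 172.516 − y_svg.

**Shape 1** — `<path>` cubic bezier, stroke `#000000` → score (S547, F1947). Control points (SVG): P0=(35.844,41.648), P1=(9.270,32.872), P2=(16.323,150.208), P3=(28.338,145.438); sampled at t=k/3. Machine vertices: (35.844,130.868) → (19.417,106.800) → (19.039,53.817) → (28.338,27.078). Open path.

**Shape 2** — `<path>` cubic bezier, stroke `#ff8800` → cut (S842, F1112). Control points (SVG): P0=(88.692,136.993), P1=(80.584,121.900), P2=(27.829,87.947), P3=(44.021,115.240); sampled at t=k/3. Machine vertices: (88.692,35.523) → (69.909,53.936) → (46.604,67.121) → (44.021,57.276). Open path.

**Shape 3** — `<circle>` circle, stroke `#000000` → score (S547, F1947). Machine vertices: (101.465,119.990) → (85.574,147.514) → (53.792,147.514) → (37.901,119.990) → (53.792,92.466) → (85.574,92.466) → (101.465,119.990). Closed: final G1 returns to the first vertex.

**Shape 4** — `<path>` open polyline, stroke `#000000` → score (S547, F1947). Machine vertices: (138.810,85.065) → (117.551,124.032) → (54.897,75.972) → (26.076,165.173) → (27.083,112.377) → (124.812,91.361). Open path.

**Shape 5** — `<path>` quadratic bezier, stroke `#ff8800` → cut (S842, F1112). Control points (SVG): P0=(65.500,32.657), P1=(37.142,71.995), P2=(65.474,158.356); sampled at t=k/3. Machine vertices: (65.500,139.859) → (52.894,108.409) → (52.885,66.509) → (65.474,14.160). Open path.

**Shape 6** — `<path>` quadratic bezier, stroke `#ff8800` → cut (S842, F1112). Control points (SVG): P0=(92.561,24.082), P1=(90.139,36.793), P2=(130.609,21.204); sampled at t=k/3. Machine vertices: (92.561,148.434) → (95.712,143.104) → (108.395,144.064) → (130.609,151.312). Open path.

G21
G90
G0 X35.844 Y130.868
M4 S547
G01 X19.417 Y106.800 F1947
G01 X19.039 Y53.817
G01 X28.338 Y27.078
M5
G0 X88.692 Y35.523
M4 S842
G01 X69.909 Y53.936 F1112
G01 X46.604 Y67.121
G01 X44.021 Y57.276
M5
G0 X101.465 Y119.990
M4 S547
G01 X85.574 Y147.514 F1947
G01 X53.792 Y147.514
G01 X37.901 Y119.990
G01 X53.792 Y92.466
G01 X85.574 Y92.466
G01 X101.465 Y119.990
M5
G0 X138.810 Y85.065
M4 S547
G01 X117.551 Y124.032 F1947
G01 X54.897 Y75.972
G01 X26.076 Y165.173
G01 X27.083 Y112.377
G01 X124.812 Y91.361
M5
G0 X65.500 Y139.859
M4 S842
G01 X52.894 Y108.409 F1112
G01 X52.885 Y66.509
G01 X65.474 Y14.160
M5
G0 X92.561 Y148.434
M4 S842
G01 X95.712 Y143.104 F1112
G01 X108.395 Y144.064
G01 X130.609 Y151.312
M5
G0 X0.000 Y0.000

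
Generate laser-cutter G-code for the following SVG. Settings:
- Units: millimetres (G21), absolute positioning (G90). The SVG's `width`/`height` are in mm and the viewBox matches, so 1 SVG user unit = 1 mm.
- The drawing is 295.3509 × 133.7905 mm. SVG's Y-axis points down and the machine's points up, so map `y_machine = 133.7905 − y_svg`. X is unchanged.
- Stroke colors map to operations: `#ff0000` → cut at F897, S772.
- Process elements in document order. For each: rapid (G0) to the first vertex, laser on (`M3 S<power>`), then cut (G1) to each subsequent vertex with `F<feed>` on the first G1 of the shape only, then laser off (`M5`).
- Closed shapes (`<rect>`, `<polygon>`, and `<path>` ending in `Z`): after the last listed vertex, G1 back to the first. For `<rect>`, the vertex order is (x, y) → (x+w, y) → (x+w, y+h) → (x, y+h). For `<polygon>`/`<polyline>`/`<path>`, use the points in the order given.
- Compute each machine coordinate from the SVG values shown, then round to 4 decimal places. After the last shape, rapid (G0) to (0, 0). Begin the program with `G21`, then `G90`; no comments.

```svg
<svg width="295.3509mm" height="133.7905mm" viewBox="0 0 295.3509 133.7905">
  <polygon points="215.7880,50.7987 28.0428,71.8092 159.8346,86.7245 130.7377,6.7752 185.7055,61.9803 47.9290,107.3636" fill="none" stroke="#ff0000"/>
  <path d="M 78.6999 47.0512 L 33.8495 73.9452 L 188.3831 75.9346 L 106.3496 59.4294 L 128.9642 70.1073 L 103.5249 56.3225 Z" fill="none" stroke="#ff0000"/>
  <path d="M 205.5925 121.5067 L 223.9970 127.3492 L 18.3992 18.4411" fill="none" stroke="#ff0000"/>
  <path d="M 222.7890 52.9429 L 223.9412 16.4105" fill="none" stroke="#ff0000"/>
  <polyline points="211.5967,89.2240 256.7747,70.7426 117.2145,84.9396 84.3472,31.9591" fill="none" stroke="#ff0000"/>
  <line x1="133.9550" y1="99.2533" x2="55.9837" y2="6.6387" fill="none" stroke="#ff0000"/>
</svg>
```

Since the viewBox matches the mm dimensions, user units are millimetres directly. The only transform is the Y-flip y_m = 133.7905 − y_svg.

Shape 1 is a closed polygon drawn with `<polygon>`. Its stroke #ff0000 means cut at S772, F897. After flipping Y the toolpath is (215.7880,82.9918) → (28.0428,61.9813) → (159.8346,47.0660) → (130.7377,127.0153) → (185.7055,71.8102) → (47.9290,26.4269) → (215.7880,82.9918), returning to the start.

Shape 2 is a closed polygon drawn with `<path>`. Its stroke #ff0000 means cut at S772, F897. After flipping Y the toolpath is (78.6999,86.7393) → (33.8495,59.8453) → (188.3831,57.8559) → (106.3496,74.3611) → (128.9642,63.6832) → (103.5249,77.4680) → (78.6999,86.7393), returning to the start.

Shape 3 is a open polyline drawn with `<path>`. Its stroke #ff0000 means cut at S772, F897. After flipping Y the toolpath is (205.5925,12.2838) → (223.9970,6.4413) → (18.3992,115.3494).

Shape 4 is a line segment drawn with `<path>`. Its stroke #ff0000 means cut at S772, F897. After flipping Y the toolpath is (222.7890,80.8476) → (223.9412,117.3800).

Shape 5 is a open polyline drawn with `<polyline>`. Its stroke #ff0000 means cut at S772, F897. After flipping Y the toolpath is (211.5967,44.5665) → (256.7747,63.0479) → (117.2145,48.8509) → (84.3472,101.8314).

Shape 6 is a line segment drawn with `<line>`. Its stroke #ff0000 means cut at S772, F897. After flipping Y the toolpath is (133.9550,34.5372) → (55.9837,127.1518).

G21
G90
G0 X215.7880 Y82.9918
M3 S772
G1 X28.0428 Y61.9813 F897
G1 X159.8346 Y47.0660
G1 X130.7377 Y127.0153
G1 X185.7055 Y71.8102
G1 X47.9290 Y26.4269
G1 X215.7880 Y82.9918
M5
G0 X78.6999 Y86.7393
M3 S772
G1 X33.8495 Y59.8453 F897
G1 X188.3831 Y57.8559
G1 X106.3496 Y74.3611
G1 X128.9642 Y63.6832
G1 X103.5249 Y77.4680
G1 X78.6999 Y86.7393
M5
G0 X205.5925 Y12.2838
M3 S772
G1 X223.9970 Y6.4413 F897
G1 X18.3992 Y115.3494
M5
G0 X222.7890 Y80.8476
M3 S772
G1 X223.9412 Y117.3800 F897
M5
G0 X211.5967 Y44.5665
M3 S772
G1 X256.7747 Y63.0479 F897
G1 X117.2145 Y48.8509
G1 X84.3472 Y101.8314
M5
G0 X133.9550 Y34.5372
M3 S772
G1 X55.9837 Y127.1518 F897
M5
G0 X0.0000 Y0.0000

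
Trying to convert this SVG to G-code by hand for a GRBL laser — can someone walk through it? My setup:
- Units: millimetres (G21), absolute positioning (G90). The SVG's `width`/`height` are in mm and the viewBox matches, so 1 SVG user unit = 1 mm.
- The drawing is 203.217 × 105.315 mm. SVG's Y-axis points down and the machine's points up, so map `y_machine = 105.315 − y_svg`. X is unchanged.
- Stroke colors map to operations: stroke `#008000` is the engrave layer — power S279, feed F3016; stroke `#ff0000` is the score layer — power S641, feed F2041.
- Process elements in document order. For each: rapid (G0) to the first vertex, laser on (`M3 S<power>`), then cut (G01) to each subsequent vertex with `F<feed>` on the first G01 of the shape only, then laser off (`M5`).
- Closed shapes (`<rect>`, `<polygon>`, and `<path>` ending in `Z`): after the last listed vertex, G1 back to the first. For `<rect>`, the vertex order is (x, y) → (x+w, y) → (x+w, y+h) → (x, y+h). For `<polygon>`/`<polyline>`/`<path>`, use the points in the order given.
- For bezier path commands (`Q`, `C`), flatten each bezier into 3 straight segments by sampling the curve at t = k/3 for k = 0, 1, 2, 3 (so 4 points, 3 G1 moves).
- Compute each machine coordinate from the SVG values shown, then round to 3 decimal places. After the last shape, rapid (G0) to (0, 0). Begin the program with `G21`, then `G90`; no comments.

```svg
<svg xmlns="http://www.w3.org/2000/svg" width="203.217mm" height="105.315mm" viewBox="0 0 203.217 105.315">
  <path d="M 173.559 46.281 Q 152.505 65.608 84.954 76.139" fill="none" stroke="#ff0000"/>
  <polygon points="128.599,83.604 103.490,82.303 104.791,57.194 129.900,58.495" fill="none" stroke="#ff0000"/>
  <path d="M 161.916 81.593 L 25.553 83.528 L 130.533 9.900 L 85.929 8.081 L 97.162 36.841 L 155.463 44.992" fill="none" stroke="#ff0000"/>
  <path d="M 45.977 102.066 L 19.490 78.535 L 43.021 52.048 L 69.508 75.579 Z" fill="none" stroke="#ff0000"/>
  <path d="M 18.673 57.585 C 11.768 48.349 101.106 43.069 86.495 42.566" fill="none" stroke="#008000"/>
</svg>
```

1 u = 1 mm; y_m = 105.315 − y.

[1] `<path>` quadratic bezier, #ff0000→score S641 F2041: (173.559,59.034) → (154.357,47.127) → (124.822,37.174) → (84.954,29.176)

[2] `<polygon>` regular polygon, #ff0000→score S641 F2041: (128.599,21.711) → (103.490,23.012) → (104.791,48.121) → (129.900,46.820) → (128.599,21.711) (closed)

[3] `<path>` open polyline, #ff0000→score S641 F2041: (161.916,23.722) → (25.553,21.787) → (130.533,95.415) → (85.929,97.234) → (97.162,68.474) → (155.463,60.323)

[4] `<path>` regular polygon, #ff0000→score S641 F2041: (45.977,3.249) → (19.490,26.780) → (43.021,53.267) → (69.508,29.736) → (45.977,3.249) (closed)

[5] `<path>` cubic bezier, #008000→engrave S279 F3016: (18.673,47.730) → (36.434,55.617) → (73.871,60.684) → (86.495,62.749)

G21
G90
G0 X173.559 Y59.034
M3 S641
G01 X154.357 Y47.127 F2041
G01 X124.822 Y37.174
G01 X84.954 Y29.176
M5
G0 X128.599 Y21.711
M3 S641
G01 X103.490 Y23.012 F2041
G01 X104.791 Y48.121
G01 X129.900 Y46.820
G01 X128.599 Y21.711
M5
G0 X161.916 Y23.722
M3 S641
G01 X25.553 Y21.787 F2041
G01 X130.533 Y95.415
G01 X85.929 Y97.234
G01 X97.162 Y68.474
G01 X155.463 Y60.323
M5
G0 X45.977 Y3.249
M3 S641
G01 X19.490 Y26.780 F2041
G01 X43.021 Y53.267
G01 X69.508 Y29.736
G01 X45.977 Y3.249
M5
G0 X18.673 Y47.730
M3 S279
G01 X36.434 Y55.617 F3016
G01 X73.871 Y60.684
G01 X86.495 Y62.749
M5
G0 X0.000 Y0.000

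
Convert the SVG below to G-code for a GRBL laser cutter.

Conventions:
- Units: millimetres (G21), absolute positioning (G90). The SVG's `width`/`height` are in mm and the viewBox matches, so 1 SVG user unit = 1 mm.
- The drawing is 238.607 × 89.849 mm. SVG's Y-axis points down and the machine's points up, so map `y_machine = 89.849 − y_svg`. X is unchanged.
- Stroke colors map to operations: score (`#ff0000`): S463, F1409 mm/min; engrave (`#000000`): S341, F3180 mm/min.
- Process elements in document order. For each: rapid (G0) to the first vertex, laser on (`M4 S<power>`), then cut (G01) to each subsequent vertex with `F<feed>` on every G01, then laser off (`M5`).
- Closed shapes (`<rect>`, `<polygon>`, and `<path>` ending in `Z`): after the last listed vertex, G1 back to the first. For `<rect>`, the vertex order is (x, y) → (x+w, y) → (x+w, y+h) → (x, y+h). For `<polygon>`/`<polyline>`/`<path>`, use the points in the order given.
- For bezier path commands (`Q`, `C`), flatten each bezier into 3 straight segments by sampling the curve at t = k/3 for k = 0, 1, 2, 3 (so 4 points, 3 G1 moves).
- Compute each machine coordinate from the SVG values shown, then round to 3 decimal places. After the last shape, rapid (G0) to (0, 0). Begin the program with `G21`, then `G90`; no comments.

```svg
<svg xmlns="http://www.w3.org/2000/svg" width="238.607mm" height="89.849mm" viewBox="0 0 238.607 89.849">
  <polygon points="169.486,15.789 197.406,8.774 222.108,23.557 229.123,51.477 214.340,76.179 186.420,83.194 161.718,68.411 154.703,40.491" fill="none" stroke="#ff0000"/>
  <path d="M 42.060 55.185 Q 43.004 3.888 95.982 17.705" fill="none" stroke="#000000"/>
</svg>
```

G21
G90
G0 X169.486 Y74.060
M4 S463
G01 X197.406 Y81.075 F1409
G01 X222.108 Y66.292 F1409
G01 X229.123 Y38.372 F1409
G01 X214.340 Y13.670 F1409
G01 X186.420 Y6.655 F1409
G01 X161.718 Y21.438 F1409
G01 X154.703 Y49.358 F1409
G01 X169.486 Y74.060 F1409
M5
G0 X42.060 Y34.664
M4 S341
G01 X48.471 Y61.627 F3180
G01 X66.445 Y74.120 F3180
G01 X95.982 Y72.144 F3180
M5
G0 X0.000 Y0.000

viewBox `0 0 238.607 89.849` with mm width/height → 1 unit = 1 mm. Flip: y_m = 89.849 − y_svg.

**Shape 1** — `<polygon>` regular polygon, stroke `#ff0000` → score (S463, F1409). Machine vertices: (169.486,74.060) → (197.406,81.075) → (222.108,66.292) → (229.123,38.372) → (214.340,13.670) → (186.420,6.655) → (161.718,21.438) → (154.703,49.358) → (169.486,74.060). Closed: final G1 returns to the first vertex.

**Shape 2** — `<path>` quadratic bezier, stroke `#000000` → engrave (S341, F3180). Control points (SVG): P0=(42.060,55.185), P1=(43.004,3.888), P2=(95.982,17.705); sampled at t=k/3. Machine vertices: (42.060,34.664) → (48.471,61.627) → (66.445,74.120) → (95.982,72.144). Open path.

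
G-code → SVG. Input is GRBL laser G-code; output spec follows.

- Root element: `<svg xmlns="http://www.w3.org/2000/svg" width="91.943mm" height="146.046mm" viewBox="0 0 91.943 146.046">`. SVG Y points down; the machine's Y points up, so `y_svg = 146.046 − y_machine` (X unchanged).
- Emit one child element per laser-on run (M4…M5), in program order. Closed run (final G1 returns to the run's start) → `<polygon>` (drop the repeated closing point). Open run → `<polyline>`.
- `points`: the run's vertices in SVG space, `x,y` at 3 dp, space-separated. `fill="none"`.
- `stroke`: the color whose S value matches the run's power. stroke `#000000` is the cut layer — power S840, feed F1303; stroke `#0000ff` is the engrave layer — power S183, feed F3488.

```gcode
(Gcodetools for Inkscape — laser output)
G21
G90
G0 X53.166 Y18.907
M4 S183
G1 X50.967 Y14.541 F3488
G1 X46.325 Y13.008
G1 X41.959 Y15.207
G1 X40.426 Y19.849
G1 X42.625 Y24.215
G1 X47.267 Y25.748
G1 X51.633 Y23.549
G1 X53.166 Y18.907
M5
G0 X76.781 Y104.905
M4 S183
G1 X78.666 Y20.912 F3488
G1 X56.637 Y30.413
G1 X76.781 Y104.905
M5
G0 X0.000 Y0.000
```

Machine Y-up, SVG Y-down with viewBox height 146.046, so y_svg = 146.046 − y_machine; X carries over. Every run uses S183, so all elements get stroke `#0000ff` (engrave).

Run 1: The run returns to its start, so emit a `<polygon>` with points (Y-flipped): 53.166,127.139 50.967,131.505 46.325,133.038 41.959,130.839 40.426,126.197 42.625,121.831 47.267,120.298 51.633,122.497.

Run 2: The run returns to its start, so emit a `<polygon>` with points (Y-flipped): 76.781,41.141 78.666,125.134 56.637,115.633.

<svg xmlns="http://www.w3.org/2000/svg" width="91.943mm" height="146.046mm" viewBox="0 0 91.943 146.046">
  <polygon points="53.166,127.139 50.967,131.505 46.325,133.038 41.959,130.839 40.426,126.197 42.625,121.831 47.267,120.298 51.633,122.497" fill="none" stroke="#0000ff"/>
  <polygon points="76.781,41.141 78.666,125.134 56.637,115.633" fill="none" stroke="#0000ff"/>
</svg>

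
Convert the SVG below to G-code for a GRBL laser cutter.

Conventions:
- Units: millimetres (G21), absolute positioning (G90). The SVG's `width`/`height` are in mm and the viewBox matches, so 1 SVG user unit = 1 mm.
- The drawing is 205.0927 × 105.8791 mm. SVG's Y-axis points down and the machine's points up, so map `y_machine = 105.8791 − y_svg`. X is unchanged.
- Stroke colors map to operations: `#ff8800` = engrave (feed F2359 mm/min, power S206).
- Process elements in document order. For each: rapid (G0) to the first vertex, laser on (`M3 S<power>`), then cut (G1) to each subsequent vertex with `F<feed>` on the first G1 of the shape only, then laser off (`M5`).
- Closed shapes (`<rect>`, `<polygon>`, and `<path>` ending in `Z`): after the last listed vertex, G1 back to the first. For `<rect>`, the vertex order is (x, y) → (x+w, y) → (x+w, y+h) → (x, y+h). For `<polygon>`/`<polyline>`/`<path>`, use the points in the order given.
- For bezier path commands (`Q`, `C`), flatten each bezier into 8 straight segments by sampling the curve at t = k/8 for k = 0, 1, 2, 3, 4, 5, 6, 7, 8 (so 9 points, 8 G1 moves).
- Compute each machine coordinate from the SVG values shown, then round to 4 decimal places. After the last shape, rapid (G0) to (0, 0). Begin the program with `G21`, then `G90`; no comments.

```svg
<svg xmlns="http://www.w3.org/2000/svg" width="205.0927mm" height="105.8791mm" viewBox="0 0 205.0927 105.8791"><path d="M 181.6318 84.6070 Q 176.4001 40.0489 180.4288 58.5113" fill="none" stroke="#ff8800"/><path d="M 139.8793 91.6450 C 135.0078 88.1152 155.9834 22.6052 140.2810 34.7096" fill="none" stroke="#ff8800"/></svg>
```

G21
G90
G0 X181.6318 Y21.2721
M3 S206
G1 X180.4686 Y31.4269 F2359
G1 X179.5947 Y39.6124
G1 X179.0103 Y45.8284
G1 X178.7152 Y50.0751
G1 X178.7095 Y52.3523
G1 X178.9932 Y52.6602
G1 X179.5663 Y50.9987
G1 X180.4288 Y47.3678
M5
G0 X139.8793 Y14.2341
M3 S206
G1 X139.1420 Y18.1905 F2359
G1 X140.0951 Y26.3216
G1 X142.0059 Y36.9916
G1 X144.1417 Y48.5646
G1 X145.7699 Y59.4048
G1 X146.1576 Y67.8763
G1 X144.5722 Y72.3431
G1 X140.2810 Y71.1695
M5
G0 X0.0000 Y0.0000

Since the viewBox matches the mm dimensions, user units are millimetres directly. The only transform is the Y-flip y_m = 105.8791 − y_svg.

Shape 1 is a quadratic bezier drawn with `<path>`. Its stroke #ff8800 means engrave at S206, F2359. After flipping Y the toolpath is (181.6318,21.2721) → (180.4686,31.4269) → (179.5947,39.6124) → (179.0103,45.8284) → (178.7152,50.0751) → (178.7095,52.3523) → (178.9932,52.6602) → (179.5663,50.9987) → (180.4288,47.3678).

Shape 2 is a cubic bezier drawn with `<path>`. Its stroke #ff8800 means engrave at S206, F2359. After flipping Y the toolpath is (139.8793,14.2341) → (139.1420,18.1905) → (140.0951,26.3216) → (142.0059,36.9916) → (144.1417,48.5646) → (145.7699,59.4048) → (146.1576,67.8763) → (144.5722,72.3431) → (140.2810,71.1695).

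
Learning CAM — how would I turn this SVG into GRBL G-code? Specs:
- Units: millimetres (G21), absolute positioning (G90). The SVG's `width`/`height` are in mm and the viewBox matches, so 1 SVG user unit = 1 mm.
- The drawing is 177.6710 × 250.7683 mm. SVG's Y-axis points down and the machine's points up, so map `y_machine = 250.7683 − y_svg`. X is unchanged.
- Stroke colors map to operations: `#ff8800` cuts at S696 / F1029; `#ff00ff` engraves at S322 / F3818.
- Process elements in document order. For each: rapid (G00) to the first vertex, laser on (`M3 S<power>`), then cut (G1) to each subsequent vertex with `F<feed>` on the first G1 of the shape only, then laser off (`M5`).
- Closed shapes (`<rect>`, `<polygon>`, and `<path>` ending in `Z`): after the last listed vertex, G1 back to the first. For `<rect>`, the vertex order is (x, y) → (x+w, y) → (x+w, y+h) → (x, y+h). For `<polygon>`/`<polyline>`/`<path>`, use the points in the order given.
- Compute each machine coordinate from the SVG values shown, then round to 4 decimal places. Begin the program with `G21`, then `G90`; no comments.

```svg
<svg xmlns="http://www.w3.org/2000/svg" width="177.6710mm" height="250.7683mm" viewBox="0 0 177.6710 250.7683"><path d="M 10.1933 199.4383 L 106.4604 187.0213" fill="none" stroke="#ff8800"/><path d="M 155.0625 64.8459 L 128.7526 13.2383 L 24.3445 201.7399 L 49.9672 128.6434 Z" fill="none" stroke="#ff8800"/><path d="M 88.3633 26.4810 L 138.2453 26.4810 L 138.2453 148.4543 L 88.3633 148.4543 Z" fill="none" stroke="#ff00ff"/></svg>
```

G21
G90
G00 X10.1933 Y51.3300
M3 S696
G1 X106.4604 Y63.7470 F1029
M5
G00 X155.0625 Y185.9224
M3 S696
G1 X128.7526 Y237.5300 F1029
G1 X24.3445 Y49.0284
G1 X49.9672 Y122.1249
G1 X155.0625 Y185.9224
M5
G00 X88.3633 Y224.2873
M3 S322
G1 X138.2453 Y224.2873 F3818
G1 X138.2453 Y102.3140
G1 X88.3633 Y102.3140
G1 X88.3633 Y224.2873
M5

Since the viewBox matches the mm dimensions, user units are millimetres directly. The only transform is the Y-flip y_m = 250.7683 − y_svg.

Shape 1 is a line segment drawn with `<path>`. Its stroke #ff8800 means cut at S696, F1029. After flipping Y the toolpath is (10.1933,51.3300) → (106.4604,63.7470).

Shape 2 is a closed polygon drawn with `<path>`. Its stroke #ff8800 means cut at S696, F1029. After flipping Y the toolpath is (155.0625,185.9224) → (128.7526,237.5300) → (24.3445,49.0284) → (49.9672,122.1249) → (155.0625,185.9224), returning to the start.

Shape 3 is a rectangle drawn with `<path>`. Its stroke #ff00ff means engrave at S322, F3818. After flipping Y the toolpath is (88.3633,224.2873) → (138.2453,224.2873) → (138.2453,102.3140) → (88.3633,102.3140) → (88.3633,224.2873), returning to the start.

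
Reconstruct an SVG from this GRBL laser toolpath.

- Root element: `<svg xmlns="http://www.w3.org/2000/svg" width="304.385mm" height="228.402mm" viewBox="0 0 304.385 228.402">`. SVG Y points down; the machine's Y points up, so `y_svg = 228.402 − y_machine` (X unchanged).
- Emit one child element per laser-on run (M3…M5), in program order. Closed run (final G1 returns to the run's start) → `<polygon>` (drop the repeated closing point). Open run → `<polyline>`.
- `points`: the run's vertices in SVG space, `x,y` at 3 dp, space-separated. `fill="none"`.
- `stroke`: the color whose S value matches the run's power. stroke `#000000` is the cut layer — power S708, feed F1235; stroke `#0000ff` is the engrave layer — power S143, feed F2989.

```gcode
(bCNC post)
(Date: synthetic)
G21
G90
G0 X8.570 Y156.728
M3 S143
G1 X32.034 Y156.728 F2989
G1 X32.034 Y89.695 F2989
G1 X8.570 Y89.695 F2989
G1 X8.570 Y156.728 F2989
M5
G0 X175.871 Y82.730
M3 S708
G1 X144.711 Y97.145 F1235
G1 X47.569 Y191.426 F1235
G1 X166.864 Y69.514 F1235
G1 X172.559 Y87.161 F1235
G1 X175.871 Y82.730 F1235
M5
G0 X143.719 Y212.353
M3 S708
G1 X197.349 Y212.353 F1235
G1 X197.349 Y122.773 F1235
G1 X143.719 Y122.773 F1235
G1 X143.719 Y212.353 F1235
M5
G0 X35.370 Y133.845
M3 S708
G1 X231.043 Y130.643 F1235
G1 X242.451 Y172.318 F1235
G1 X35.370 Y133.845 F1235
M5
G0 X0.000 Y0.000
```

y_svg = 228.402 − y_m.

[1] S143→`#0000ff` (engrave); closed run; points: 8.570,71.674 32.034,71.674 32.034,138.707 8.570,138.707

[2] S708→`#000000` (cut); closed run; points: 175.871,145.672 144.711,131.257 47.569,36.976 166.864,158.888 172.559,141.241

[3] S708→`#000000` (cut); closed run; points: 143.719,16.049 197.349,16.049 197.349,105.629 143.719,105.629

[4] S708→`#000000` (cut); closed run; points: 35.370,94.557 231.043,97.759 242.451,56.084

<svg xmlns="http://www.w3.org/2000/svg" width="304.385mm" height="228.402mm" viewBox="0 0 304.385 228.402">
  <polygon points="8.570,71.674 32.034,71.674 32.034,138.707 8.570,138.707" fill="none" stroke="#0000ff"/>
  <polygon points="175.871,145.672 144.711,131.257 47.569,36.976 166.864,158.888 172.559,141.241" fill="none" stroke="#000000"/>
  <polygon points="143.719,16.049 197.349,16.049 197.349,105.629 143.719,105.629" fill="none" stroke="#000000"/>
  <polygon points="35.370,94.557 231.043,97.759 242.451,56.084" fill="none" stroke="#000000"/>
</svg>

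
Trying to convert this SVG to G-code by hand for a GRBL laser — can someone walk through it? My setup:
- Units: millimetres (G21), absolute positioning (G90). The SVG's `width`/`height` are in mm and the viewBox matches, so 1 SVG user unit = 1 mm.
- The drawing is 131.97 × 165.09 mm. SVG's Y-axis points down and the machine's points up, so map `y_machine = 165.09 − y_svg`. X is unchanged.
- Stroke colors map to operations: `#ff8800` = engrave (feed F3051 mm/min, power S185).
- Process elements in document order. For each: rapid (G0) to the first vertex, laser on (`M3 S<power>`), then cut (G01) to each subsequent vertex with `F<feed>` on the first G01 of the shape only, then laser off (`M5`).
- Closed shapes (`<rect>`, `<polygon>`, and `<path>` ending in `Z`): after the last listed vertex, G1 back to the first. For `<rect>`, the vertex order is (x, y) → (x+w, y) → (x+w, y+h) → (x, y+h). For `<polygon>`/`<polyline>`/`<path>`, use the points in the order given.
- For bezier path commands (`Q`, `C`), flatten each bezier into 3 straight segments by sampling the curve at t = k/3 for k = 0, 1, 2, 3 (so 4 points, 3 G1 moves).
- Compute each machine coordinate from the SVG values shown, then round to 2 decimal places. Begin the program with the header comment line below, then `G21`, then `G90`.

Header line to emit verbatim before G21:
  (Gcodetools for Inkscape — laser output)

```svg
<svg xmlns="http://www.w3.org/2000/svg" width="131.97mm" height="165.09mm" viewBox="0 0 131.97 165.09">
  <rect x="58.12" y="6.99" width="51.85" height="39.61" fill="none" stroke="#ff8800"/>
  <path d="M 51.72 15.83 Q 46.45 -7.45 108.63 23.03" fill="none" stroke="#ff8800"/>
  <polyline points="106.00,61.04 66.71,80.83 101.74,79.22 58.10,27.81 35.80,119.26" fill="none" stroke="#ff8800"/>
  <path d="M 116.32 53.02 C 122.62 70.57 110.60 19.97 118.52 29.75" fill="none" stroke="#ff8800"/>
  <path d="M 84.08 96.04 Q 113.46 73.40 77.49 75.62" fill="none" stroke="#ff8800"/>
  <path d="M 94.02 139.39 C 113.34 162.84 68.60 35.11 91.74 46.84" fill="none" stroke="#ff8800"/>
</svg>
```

1 u = 1 mm; y_m = 165.09 − y.

[1] `<rect>` rectangle, #ff8800→engrave S185 F3051: (58.12,158.10) → (109.97,158.10) → (109.97,118.49) → (58.12,118.49) → (58.12,158.10) (closed)

[2] `<path>` quadratic bezier, #ff8800→engrave S185 F3051: (51.72,149.26) → (55.70,158.81) → (74.67,156.41) → (108.63,142.06)

[3] `<polyline>` open polyline, #ff8800→engrave S185 F3051: (106.00,104.05) → (66.71,84.26) → (101.74,85.87) → (58.10,137.28) → (35.80,45.83)

[4] `<path>` cubic bezier, #ff8800→engrave S185 F3051: (116.32,112.07) → (117.93,112.48) → (115.83,129.75) → (118.52,135.34)

[5] `<path>` quadratic bezier, #ff8800→engrave S185 F3051: (84.08,69.05) → (96.41,81.38) → (94.21,88.19) → (77.49,89.47)

[6] `<path>` cubic bezier, #ff8800→engrave S185 F3051: (94.02,25.70) → (96.87,41.88) → (86.34,94.26) → (91.74,118.25)

(Gcodetools for Inkscape — laser output)
G21
G90
G0 X58.12 Y158.10
M3 S185
G01 X109.97 Y158.10 F3051
G01 X109.97 Y118.49
G01 X58.12 Y118.49
G01 X58.12 Y158.10
M5
G0 X51.72 Y149.26
M3 S185
G01 X55.70 Y158.81 F3051
G01 X74.67 Y156.41
G01 X108.63 Y142.06
M5
G0 X106.00 Y104.05
M3 S185
G01 X66.71 Y84.26 F3051
G01 X101.74 Y85.87
G01 X58.10 Y137.28
G01 X35.80 Y45.83
M5
G0 X116.32 Y112.07
M3 S185
G01 X117.93 Y112.48 F3051
G01 X115.83 Y129.75
G01 X118.52 Y135.34
M5
G0 X84.08 Y69.05
M3 S185
G01 X96.41 Y81.38 F3051
G01 X94.21 Y88.19
G01 X77.49 Y89.47
M5
G0 X94.02 Y25.70
M3 S185
G01 X96.87 Y41.88 F3051
G01 X86.34 Y94.26
G01 X91.74 Y118.25
M5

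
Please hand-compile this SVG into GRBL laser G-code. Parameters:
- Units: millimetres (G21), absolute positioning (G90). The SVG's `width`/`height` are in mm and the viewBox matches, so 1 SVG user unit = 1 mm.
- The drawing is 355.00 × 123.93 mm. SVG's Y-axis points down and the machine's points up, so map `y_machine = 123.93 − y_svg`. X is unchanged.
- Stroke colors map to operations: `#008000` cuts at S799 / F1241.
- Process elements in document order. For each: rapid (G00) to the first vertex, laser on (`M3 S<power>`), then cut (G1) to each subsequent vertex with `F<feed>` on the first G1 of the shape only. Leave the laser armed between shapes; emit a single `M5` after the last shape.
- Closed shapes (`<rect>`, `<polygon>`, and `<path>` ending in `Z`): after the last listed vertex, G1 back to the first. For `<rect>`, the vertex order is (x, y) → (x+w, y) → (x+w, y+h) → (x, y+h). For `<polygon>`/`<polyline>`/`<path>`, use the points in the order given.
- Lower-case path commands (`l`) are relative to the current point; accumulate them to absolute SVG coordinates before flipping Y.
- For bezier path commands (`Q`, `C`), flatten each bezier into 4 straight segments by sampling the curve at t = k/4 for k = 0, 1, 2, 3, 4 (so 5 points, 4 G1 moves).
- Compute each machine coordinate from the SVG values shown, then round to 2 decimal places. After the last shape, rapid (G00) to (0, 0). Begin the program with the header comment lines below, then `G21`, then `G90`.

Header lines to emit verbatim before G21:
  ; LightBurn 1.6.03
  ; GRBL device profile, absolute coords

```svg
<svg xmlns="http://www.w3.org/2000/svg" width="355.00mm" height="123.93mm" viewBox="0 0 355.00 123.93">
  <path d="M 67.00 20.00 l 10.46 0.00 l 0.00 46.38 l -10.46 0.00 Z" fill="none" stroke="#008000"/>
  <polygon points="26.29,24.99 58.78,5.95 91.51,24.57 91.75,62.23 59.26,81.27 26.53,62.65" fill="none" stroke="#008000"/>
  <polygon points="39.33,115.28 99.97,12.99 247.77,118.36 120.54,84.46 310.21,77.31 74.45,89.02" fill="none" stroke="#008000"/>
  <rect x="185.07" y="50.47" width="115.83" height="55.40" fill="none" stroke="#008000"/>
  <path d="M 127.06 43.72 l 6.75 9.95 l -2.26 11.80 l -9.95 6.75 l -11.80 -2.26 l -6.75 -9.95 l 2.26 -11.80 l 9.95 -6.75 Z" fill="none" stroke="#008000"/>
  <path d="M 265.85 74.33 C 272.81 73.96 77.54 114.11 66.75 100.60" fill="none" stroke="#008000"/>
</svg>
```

1 u = 1 mm; y_m = 123.93 − y.

[1] `<path>` rectangle, #008000→cut S799 F1241: (67.00,103.93) → (77.46,103.93) → (77.46,57.55) → (67.00,57.55) → (67.00,103.93) (closed)

[2] `<polygon>` regular polygon, #008000→cut S799 F1241: (26.29,98.94) → (58.78,117.98) → (91.51,99.36) → (91.75,61.70) → (59.26,42.66) → (26.53,61.28) → (26.29,98.94) (closed)

[3] `<polygon>` closed polygon, #008000→cut S799 F1241: (39.33,8.65) → (99.97,110.94) → (247.77,5.57) → (120.54,39.47) → (310.21,46.62) → (74.45,34.91) → (39.33,8.65) (closed)

[4] `<rect>` rectangle, #008000→cut S799 F1241: (185.07,73.46) → (300.90,73.46) → (300.90,18.06) → (185.07,18.06) → (185.07,73.46) (closed)

[5] `<path>` regular polygon, #008000→cut S799 F1241: (127.06,80.21) → (133.81,70.26) → (131.55,58.46) → (121.60,51.71) → (109.80,53.97) → (103.05,63.92) → (105.31,75.72) → (115.26,82.47) → (127.06,80.21) (closed)

[6] `<path>` cubic bezier, #008000→cut S799 F1241: (265.85,49.60) → (239.19,43.75) → (172.96,31.54) → (103.39,21.79) → (66.75,23.33)

; LightBurn 1.6.03
; GRBL device profile, absolute coords
G21
G90
G00 X67.00 Y103.93
M3 S799
G1 X77.46 Y103.93 F1241
G1 X77.46 Y57.55
G1 X67.00 Y57.55
G1 X67.00 Y103.93
G00 X26.29 Y98.94
M3 S799
G1 X58.78 Y117.98 F1241
G1 X91.51 Y99.36
G1 X91.75 Y61.70
G1 X59.26 Y42.66
G1 X26.53 Y61.28
G1 X26.29 Y98.94
G00 X39.33 Y8.65
M3 S799
G1 X99.97 Y110.94 F1241
G1 X247.77 Y5.57
G1 X120.54 Y39.47
G1 X310.21 Y46.62
G1 X74.45 Y34.91
G1 X39.33 Y8.65
G00 X185.07 Y73.46
M3 S799
G1 X300.90 Y73.46 F1241
G1 X300.90 Y18.06
G1 X185.07 Y18.06
G1 X185.07 Y73.46
G00 X127.06 Y80.21
M3 S799
G1 X133.81 Y70.26 F1241
G1 X131.55 Y58.46
G1 X121.60 Y51.71
G1 X109.80 Y53.97
G1 X103.05 Y63.92
G1 X105.31 Y75.72
G1 X115.26 Y82.47
G1 X127.06 Y80.21
G00 X265.85 Y49.60
M3 S799
G1 X239.19 Y43.75 F1241
G1 X172.96 Y31.54
G1 X103.39 Y21.79
G1 X66.75 Y23.33
M5
G00 X0.00 Y0.00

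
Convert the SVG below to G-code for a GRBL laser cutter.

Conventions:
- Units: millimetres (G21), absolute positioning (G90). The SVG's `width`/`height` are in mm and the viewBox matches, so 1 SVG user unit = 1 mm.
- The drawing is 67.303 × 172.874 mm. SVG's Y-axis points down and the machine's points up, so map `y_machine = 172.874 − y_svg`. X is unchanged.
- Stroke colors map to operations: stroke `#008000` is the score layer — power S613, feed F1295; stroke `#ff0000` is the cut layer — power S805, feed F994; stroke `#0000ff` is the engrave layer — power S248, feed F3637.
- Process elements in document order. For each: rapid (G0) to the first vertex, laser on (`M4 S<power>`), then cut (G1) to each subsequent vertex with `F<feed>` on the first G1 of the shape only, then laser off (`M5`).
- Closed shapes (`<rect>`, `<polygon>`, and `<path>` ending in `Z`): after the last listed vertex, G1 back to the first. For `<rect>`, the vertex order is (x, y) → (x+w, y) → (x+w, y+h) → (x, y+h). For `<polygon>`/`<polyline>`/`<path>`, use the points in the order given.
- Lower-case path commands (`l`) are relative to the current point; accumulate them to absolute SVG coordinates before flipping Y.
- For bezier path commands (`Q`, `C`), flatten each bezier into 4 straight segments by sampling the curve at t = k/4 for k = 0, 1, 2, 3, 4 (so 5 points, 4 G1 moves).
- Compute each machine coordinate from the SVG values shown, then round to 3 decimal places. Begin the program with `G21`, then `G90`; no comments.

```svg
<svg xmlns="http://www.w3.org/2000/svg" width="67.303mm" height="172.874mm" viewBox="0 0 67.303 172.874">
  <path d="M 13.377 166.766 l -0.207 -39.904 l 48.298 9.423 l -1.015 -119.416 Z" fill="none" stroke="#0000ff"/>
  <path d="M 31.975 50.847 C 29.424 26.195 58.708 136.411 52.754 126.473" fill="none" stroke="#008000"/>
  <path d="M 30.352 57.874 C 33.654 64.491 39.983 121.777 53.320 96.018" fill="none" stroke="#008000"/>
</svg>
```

Since the viewBox matches the mm dimensions, user units are millimetres directly. The only transform is the Y-flip y_m = 172.874 − y_svg.

Shape 1 is a closed polygon drawn with `<path>`. Its stroke #0000ff means engrave at S248, F3637. After flipping Y the toolpath is (13.377,6.108) → (13.170,46.012) → (61.468,36.589) → (60.453,156.005) → (13.377,6.108), returning to the start.

Shape 2 is a cubic bezier drawn with `<path>`. Its stroke #008000 means score at S613, F1295. After flipping Y the toolpath is (31.975,122.027) → (34.983,119.213) → (43.641,89.732) → (51.660,57.492) → (52.754,46.401).

Shape 3 is a cubic bezier drawn with `<path>`. Its stroke #008000 means score at S613, F1295. After flipping Y the toolpath is (30.352,115.000) → (33.458,102.626) → (38.073,83.787) → (44.569,71.018) → (53.320,76.856).

G21
G90
G0 X13.377 Y6.108
M4 S248
G1 X13.170 Y46.012 F3637
G1 X61.468 Y36.589
G1 X60.453 Y156.005
G1 X13.377 Y6.108
M5
G0 X31.975 Y122.027
M4 S613
G1 X34.983 Y119.213 F1295
G1 X43.641 Y89.732
G1 X51.660 Y57.492
G1 X52.754 Y46.401
M5
G0 X30.352 Y115.000
M4 S613
G1 X33.458 Y102.626 F1295
G1 X38.073 Y83.787
G1 X44.569 Y71.018
G1 X53.320 Y76.856
M5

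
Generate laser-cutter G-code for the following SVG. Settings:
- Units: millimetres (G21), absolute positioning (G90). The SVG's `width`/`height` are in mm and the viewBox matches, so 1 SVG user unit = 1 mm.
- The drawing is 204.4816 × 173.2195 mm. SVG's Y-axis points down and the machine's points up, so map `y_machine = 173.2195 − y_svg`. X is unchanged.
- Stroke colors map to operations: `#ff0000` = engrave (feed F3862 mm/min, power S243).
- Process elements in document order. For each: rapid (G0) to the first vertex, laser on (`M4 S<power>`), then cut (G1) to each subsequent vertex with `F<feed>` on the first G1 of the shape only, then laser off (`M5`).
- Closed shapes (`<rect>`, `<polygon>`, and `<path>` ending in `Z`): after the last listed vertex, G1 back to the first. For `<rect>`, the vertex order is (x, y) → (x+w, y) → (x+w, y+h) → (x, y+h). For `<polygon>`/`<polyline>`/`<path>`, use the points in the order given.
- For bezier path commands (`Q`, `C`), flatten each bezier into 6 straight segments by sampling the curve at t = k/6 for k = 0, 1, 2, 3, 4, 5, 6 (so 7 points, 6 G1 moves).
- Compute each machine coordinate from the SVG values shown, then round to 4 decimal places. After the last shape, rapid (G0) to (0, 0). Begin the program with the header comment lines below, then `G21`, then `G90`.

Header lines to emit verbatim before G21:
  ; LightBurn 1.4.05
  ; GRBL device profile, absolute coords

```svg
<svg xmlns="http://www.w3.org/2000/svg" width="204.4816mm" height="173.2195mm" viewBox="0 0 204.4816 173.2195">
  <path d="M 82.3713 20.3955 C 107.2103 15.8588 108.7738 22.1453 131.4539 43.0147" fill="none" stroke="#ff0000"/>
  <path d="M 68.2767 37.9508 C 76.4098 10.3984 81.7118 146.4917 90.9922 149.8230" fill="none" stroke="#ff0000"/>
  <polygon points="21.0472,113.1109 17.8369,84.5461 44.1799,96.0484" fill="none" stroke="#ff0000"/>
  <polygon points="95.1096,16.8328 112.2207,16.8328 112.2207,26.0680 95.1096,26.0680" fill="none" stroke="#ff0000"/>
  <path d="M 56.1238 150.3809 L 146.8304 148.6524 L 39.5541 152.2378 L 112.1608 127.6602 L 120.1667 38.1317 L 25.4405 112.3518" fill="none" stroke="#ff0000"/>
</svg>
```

; LightBurn 1.4.05
; GRBL device profile, absolute coords
G21
G90
G0 X82.3713 Y152.8240
M4 S243
G1 X93.0567 Y154.1730 F3862
G1 X101.0960 Y153.6137
G1 X107.7222 Y151.0417
G1 X114.1685 Y146.3525
G1 X121.6680 Y139.4417
G1 X131.4539 Y130.2048
M5
G0 X68.2767 Y135.2687
M4 S243
G1 X72.1389 Y136.7800 F3862
G1 X75.7183 Y119.2506
G1 X79.2042 Y90.9140
G1 X82.7857 Y60.0037
G1 X86.6520 Y34.7534
G1 X90.9922 Y23.3965
M5
G0 X21.0472 Y60.1086
M4 S243
G1 X17.8369 Y88.6734 F3862
G1 X44.1799 Y77.1711
G1 X21.0472 Y60.1086
M5
G0 X95.1096 Y156.3867
M4 S243
G1 X112.2207 Y156.3867 F3862
G1 X112.2207 Y147.1515
G1 X95.1096 Y147.1515
G1 X95.1096 Y156.3867
M5
G0 X56.1238 Y22.8386
M4 S243
G1 X146.8304 Y24.5671 F3862
G1 X39.5541 Y20.9817
G1 X112.1608 Y45.5593
G1 X120.1667 Y135.0878
G1 X25.4405 Y60.8677
M5
G0 X0.0000 Y0.0000

Since the viewBox matches the mm dimensions, user units are millimetres directly. The only transform is the Y-flip y_m = 173.2195 − y_svg.

Shape 1 is a cubic bezier drawn with `<path>`. Its stroke #ff0000 means engrave at S243, F3862. After flipping Y the toolpath is (82.3713,152.8240) → (93.0567,154.1730) → (101.0960,153.6137) → (107.7222,151.0417) → (114.1685,146.3525) → (121.6680,139.4417) → (131.4539,130.2048).

Shape 2 is a cubic bezier drawn with `<path>`. Its stroke #ff0000 means engrave at S243, F3862. After flipping Y the toolpath is (68.2767,135.2687) → (72.1389,136.7800) → (75.7183,119.2506) → (79.2042,90.9140) → (82.7857,60.0037) → (86.6520,34.7534) → (90.9922,23.3965).

Shape 3 is a regular polygon drawn with `<polygon>`. Its stroke #ff0000 means engrave at S243, F3862. After flipping Y the toolpath is (21.0472,60.1086) → (17.8369,88.6734) → (44.1799,77.1711) → (21.0472,60.1086), returning to the start.

Shape 4 is a rectangle drawn with `<polygon>`. Its stroke #ff0000 means engrave at S243, F3862. After flipping Y the toolpath is (95.1096,156.3867) → (112.2207,156.3867) → (112.2207,147.1515) → (95.1096,147.1515) → (95.1096,156.3867), returning to the start.

Shape 5 is a open polyline drawn with `<path>`. Its stroke #ff0000 means engrave at S243, F3862. After flipping Y the toolpath is (56.1238,22.8386) → (146.8304,24.5671) → (39.5541,20.9817) → (112.1608,45.5593) → (120.1667,135.0878) → (25.4405,60.8677).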